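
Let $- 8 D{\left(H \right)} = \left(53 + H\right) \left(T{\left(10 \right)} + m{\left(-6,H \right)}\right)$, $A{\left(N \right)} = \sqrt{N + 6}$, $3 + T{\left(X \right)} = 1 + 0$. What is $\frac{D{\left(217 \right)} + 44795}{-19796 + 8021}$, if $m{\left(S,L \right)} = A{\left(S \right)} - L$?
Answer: $- \frac{41749}{9420} \approx -4.432$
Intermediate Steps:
$T{\left(X \right)} = -2$ ($T{\left(X \right)} = -3 + \left(1 + 0\right) = -3 + 1 = -2$)
$A{\left(N \right)} = \sqrt{6 + N}$
$m{\left(S,L \right)} = \sqrt{6 + S} - L$
$D{\left(H \right)} = - \frac{\left(-2 - H\right) \left(53 + H\right)}{8}$ ($D{\left(H \right)} = - \frac{\left(53 + H\right) \left(-2 - \left(H - \sqrt{6 - 6}\right)\right)}{8} = - \frac{\left(53 + H\right) \left(-2 - \left(0 + H\right)\right)}{8} = - \frac{\left(53 + H\right) \left(-2 + \left(0 - H\right)\right)}{8} = - \frac{\left(53 + H\right) \left(-2 - H\right)}{8} = - \frac{\left(-2 - H\right) \left(53 + H\right)}{8}$)
$\frac{D{\left(217 \right)} + 44795}{-19796 + 8021} = \frac{\left(\frac{53}{4} + \frac{217^{2}}{8} + \frac{55}{8} \cdot 217\right) + 44795}{-19796 + 8021} = \frac{\left(\frac{53}{4} + \frac{1}{8} \cdot 47089 + \frac{11935}{8}\right) + 44795}{-11775} = \left(\left(\frac{53}{4} + \frac{47089}{8} + \frac{11935}{8}\right) + 44795\right) \left(- \frac{1}{11775}\right) = \left(\frac{29565}{4} + 44795\right) \left(- \frac{1}{11775}\right) = \frac{208745}{4} \left(- \frac{1}{11775}\right) = - \frac{41749}{9420}$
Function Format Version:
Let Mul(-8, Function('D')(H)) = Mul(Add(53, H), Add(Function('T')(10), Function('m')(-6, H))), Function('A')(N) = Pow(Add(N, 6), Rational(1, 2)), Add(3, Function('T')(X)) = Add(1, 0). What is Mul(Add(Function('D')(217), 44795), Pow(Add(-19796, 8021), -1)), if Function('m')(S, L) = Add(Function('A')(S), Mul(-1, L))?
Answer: Rational(-41749, 9420) ≈ -4.4320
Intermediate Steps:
Function('T')(X) = -2 (Function('T')(X) = Add(-3, Add(1, 0)) = Add(-3, 1) = -2)
Function('A')(N) = Pow(Add(6, N), Rational(1, 2))
Function('m')(S, L) = Add(Pow(Add(6, S), Rational(1, 2)), Mul(-1, L))
Function('D')(H) = Mul(Rational(-1, 8), Add(-2, Mul(-1, H)), Add(53, H)) (Function('D')(H) = Mul(Rational(-1, 8), Mul(Add(53, H), Add(-2, Add(Pow(Add(6, -6), Rational(1, 2)), Mul(-1, H))))) = Mul(Rational(-1, 8), Mul(Add(53, H), Add(-2, Add(Pow(0, Rational(1, 2)), Mul(-1, H))))) = Mul(Rational(-1, 8), Mul(Add(53, H), Add(-2, Add(0, Mul(-1, H))))) = Mul(Rational(-1, 8), Mul(Add(53, H), Add(-2, Mul(-1, H)))) = Mul(Rational(-1, 8), Mul(Add(-2, Mul(-1, H)), Add(53, H))) = Mul(Rational(-1, 8), Add(-2, Mul(-1, H)), Add(53, H)))
Mul(Add(Function('D')(217), 44795), Pow(Add(-19796, 8021), -1)) = Mul(Add(Add(Rational(53, 4), Mul(Rational(1, 8), Pow(217, 2)), Mul(Rational(55, 8), 217)), 44795), Pow(Add(-19796, 8021), -1)) = Mul(Add(Add(Rational(53, 4), Mul(Rational(1, 8), 47089), Rational(11935, 8)), 44795), Pow(-11775, -1)) = Mul(Add(Add(Rational(53, 4), Rational(47089, 8), Rational(11935, 8)), 44795), Rational(-1, 11775)) = Mul(Add(Rational(29565, 4), 44795), Rational(-1, 11775)) = Mul(Rational(208745, 4), Rational(-1, 11775)) = Rational(-41749, 9420)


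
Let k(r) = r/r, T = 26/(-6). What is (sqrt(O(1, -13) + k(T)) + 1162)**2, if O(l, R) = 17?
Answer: 1350262 + 6972*sqrt(2) ≈ 1.3601e+6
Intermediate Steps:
T = -13/3 (T = 26*(-1/6) = -13/3 ≈ -4.3333)
k(r) = 1
(sqrt(O(1, -13) + k(T)) + 1162)**2 = (sqrt(17 + 1) + 1162)**2 = (sqrt(18) + 1162)**2 = (3*sqrt(2) + 1162)**2 = (1162 + 3*sqrt(2))**2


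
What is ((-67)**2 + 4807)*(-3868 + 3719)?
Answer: -1385104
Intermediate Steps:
((-67)**2 + 4807)*(-3868 + 3719) = (4489 + 4807)*(-149) = 9296*(-149) = -1385104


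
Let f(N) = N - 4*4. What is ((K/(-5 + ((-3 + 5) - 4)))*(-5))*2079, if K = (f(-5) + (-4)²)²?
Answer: 37125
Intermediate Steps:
f(N) = -16 + N (f(N) = N - 16 = -16 + N)
K = 25 (K = ((-16 - 5) + (-4)²)² = (-21 + 16)² = (-5)² = 25)
((K/(-5 + ((-3 + 5) - 4)))*(-5))*2079 = ((25/(-5 + ((-3 + 5) - 4)))*(-5))*2079 = ((25/(-5 + (2 - 4)))*(-5))*2079 = ((25/(-5 - 2))*(-5))*2079 = ((25/(-7))*(-5))*2079 = ((25*(-⅐))*(-5))*2079 = -25/7*(-5)*2079 = (125/7)*2079 = 37125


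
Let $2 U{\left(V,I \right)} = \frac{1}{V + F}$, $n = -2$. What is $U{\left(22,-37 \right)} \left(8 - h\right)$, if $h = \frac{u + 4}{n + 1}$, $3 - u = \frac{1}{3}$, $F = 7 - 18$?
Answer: $\frac{2}{3} \approx 0.66667$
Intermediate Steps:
$F = -11$ ($F = 7 - 18 = -11$)
$u = \frac{8}{3}$ ($u = 3 - \frac{1}{3} = \frac{8}{3} \approx 2.6667$)
$h = - \frac{20}{3}$ ($h = \frac{\frac{8}{3} + 4}{-2 + 1} = \frac{20}{3 \left(-1\right)} = \frac{20}{3} \left(-1\right) = - \frac{20}{3} \approx -6.6667$)
$U{\left(V,I \right)} = \frac{1}{2 \left(-11 + V\right)}$ ($U{\left(V,I \right)} = \frac{1}{2 \left(V - 11\right)} = \frac{1}{2 \left(-11 + V\right)}$)
$U{\left(22,-37 \right)} \left(8 - h\right) = \frac{1}{2 \left(-11 + 22\right)} \left(8 - - \frac{20}{3}\right) = \frac{1}{2 \cdot 11} \left(8 + \frac{20}{3}\right) = \frac{1}{2} \cdot \frac{1}{11} \cdot \frac{44}{3} = \frac{1}{22} \cdot \frac{44}{3} = \frac{2}{3}$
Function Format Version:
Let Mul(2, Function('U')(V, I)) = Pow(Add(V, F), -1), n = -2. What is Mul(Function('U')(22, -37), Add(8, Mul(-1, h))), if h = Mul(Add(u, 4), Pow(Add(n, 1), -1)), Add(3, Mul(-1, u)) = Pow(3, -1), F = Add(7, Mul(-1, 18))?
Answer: Rational(2, 3) ≈ 0.66667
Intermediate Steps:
F = -11 (F = Add(7, -18) = -11)
u = Rational(8, 3) (u = Add(3, Mul(-1, Pow(3, -1))) = Add(3, Mul(-1, Rational(1, 3))) = Add(3, Rational(-1, 3)) = Rational(8, 3) ≈ 2.6667)
h = Rational(-20, 3) (h = Mul(Add(Rational(8, 3), 4), Pow(Add(-2, 1), -1)) = Mul(Rational(20, 3), Pow(-1, -1)) = Mul(Rational(20, 3), -1) = Rational(-20, 3) ≈ -6.6667)
Function('U')(V, I) = Mul(Rational(1, 2), Pow(Add(-11, V), -1)) (Function('U')(V, I) = Mul(Rational(1, 2), Pow(Add(V, -11), -1)) = Mul(Rational(1, 2), Pow(Add(-11, V), -1)))
Mul(Function('U')(22, -37), Add(8, Mul(-1, h))) = Mul(Mul(Rational(1, 2), Pow(Add(-11, 22), -1)), Add(8, Mul(-1, Rational(-20, 3)))) = Mul(Mul(Rational(1, 2), Pow(11, -1)), Add(8, Rational(20, 3))) = Mul(Mul(Rational(1, 2), Rational(1, 11)), Rational(44, 3)) = Mul(Rational(1, 22), Rational(44, 3)) = Rational(2, 3)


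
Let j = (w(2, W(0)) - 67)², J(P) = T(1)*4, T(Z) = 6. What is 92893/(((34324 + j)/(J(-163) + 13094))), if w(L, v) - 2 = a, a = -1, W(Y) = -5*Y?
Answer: 609285187/19340 ≈ 31504.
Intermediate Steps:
w(L, v) = 1 (w(L, v) = 2 - 1 = 1)
J(P) = 24 (J(P) = 6*4 = 24)
j = 4356 (j = (1 - 67)² = (-66)² = 4356)
92893/(((34324 + j)/(J(-163) + 13094))) = 92893/(((34324 + 4356)/(24 + 13094))) = 92893/((38680/13118)) = 92893/((38680*(1/13118))) = 92893/(19340/6559) = 92893*(6559/19340) = 609285187/19340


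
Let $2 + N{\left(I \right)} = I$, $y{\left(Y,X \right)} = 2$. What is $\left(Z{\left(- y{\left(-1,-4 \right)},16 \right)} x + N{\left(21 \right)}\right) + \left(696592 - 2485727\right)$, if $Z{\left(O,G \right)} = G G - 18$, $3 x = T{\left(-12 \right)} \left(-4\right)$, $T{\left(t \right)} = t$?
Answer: $-1785308$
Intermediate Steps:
$N{\left(I \right)} = -2 + I$
$x = 16$ ($x = \frac{\left(-12\right) \left(-4\right)}{3} = \frac{1}{3} \cdot 48 = 16$)
$Z{\left(O,G \right)} = -18 + G^{2}$ ($Z{\left(O,G \right)} = G^{2} - 18 = -18 + G^{2}$)
$\left(Z{\left(- y{\left(-1,-4 \right)},16 \right)} x + N{\left(21 \right)}\right) + \left(696592 - 2485727\right) = \left(\left(-18 + 16^{2}\right) 16 + \left(-2 + 21\right)\right) + \left(696592 - 2485727\right) = \left(\left(-18 + 256\right) 16 + 19\right) + \left(696592 - 2485727\right) = \left(238 \cdot 16 + 19\right) - 1789135 = \left(3808 + 19\right) - 1789135 = 3827 - 1789135 = -1785308$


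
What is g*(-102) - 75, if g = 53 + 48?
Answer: -10377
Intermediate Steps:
g = 101
g*(-102) - 75 = 101*(-102) - 75 = -10302 - 75 = -10377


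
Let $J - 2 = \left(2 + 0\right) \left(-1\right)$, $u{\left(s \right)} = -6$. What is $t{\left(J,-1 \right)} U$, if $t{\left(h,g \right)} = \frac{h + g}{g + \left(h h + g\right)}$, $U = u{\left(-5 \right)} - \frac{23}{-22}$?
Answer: $- \frac{109}{44} \approx -2.4773$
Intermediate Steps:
$J = 0$ ($J = 2 + \left(2 + 0\right) \left(-1\right) = 2 + 2 \left(-1\right) = 2 - 2 = 0$)
$U = - \frac{109}{22}$ ($U = -6 - \frac{23}{-22} = -6 - 23 \left(- \frac{1}{22}\right) = -6 - - \frac{23}{22} = -6 + \frac{23}{22} = - \frac{109}{22} \approx -4.9545$)
$t{\left(h,g \right)} = \frac{g + h}{h^{2} + 2 g}$ ($t{\left(h,g \right)} = \frac{g + h}{g + \left(h^{2} + g\right)} = \frac{g + h}{g + \left(g + h^{2}\right)} = \frac{g + h}{h^{2} + 2 g}$)
$t{\left(J,-1 \right)} U = \frac{-1 + 0}{0^{2} + 2 \left(-1\right)} \left(- \frac{109}{22}\right) = \frac{1}{0 - 2} \left(-1\right) \left(- \frac{109}{22}\right) = \frac{1}{-2} \left(-1\right) \left(- \frac{109}{22}\right) = \left(- \frac{1}{2}\right) \left(-1\right) \left(- \frac{109}{22}\right) = \frac{1}{2} \left(- \frac{109}{22}\right) = - \frac{109}{44}$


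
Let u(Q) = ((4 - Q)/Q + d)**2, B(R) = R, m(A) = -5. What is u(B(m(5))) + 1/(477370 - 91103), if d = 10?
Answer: 649314852/9656675 ≈ 67.240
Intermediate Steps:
u(Q) = (10 + (4 - Q)/Q)**2 (u(Q) = ((4 - Q)/Q + 10)**2 = (10 + (4 - Q)/Q)**2)
u(B(m(5))) + 1/(477370 - 91103) = (4 + 9*(-5))**2/(-5)**2 + 1/(477370 - 91103) = (4 - 45)**2/25 + 1/386267 = (1/25)*(-41)**2 + 1/386267 = (1/25)*1681 + 1/386267 = 1681/25 + 1/386267 = 649314852/9656675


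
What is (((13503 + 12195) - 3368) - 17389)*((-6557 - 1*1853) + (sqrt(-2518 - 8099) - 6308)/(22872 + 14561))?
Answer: -18741143826/451 + 4941*I*sqrt(10617)/37433 ≈ -4.1555e+7 + 13.601*I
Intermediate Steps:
(((13503 + 12195) - 3368) - 17389)*((-6557 - 1*1853) + (sqrt(-2518 - 8099) - 6308)/(22872 + 14561)) = ((25698 - 3368) - 17389)*((-6557 - 1853) + (sqrt(-10617) - 6308)/37433) = (22330 - 17389)*(-8410 + (I*sqrt(10617) - 6308)*(1/37433)) = 4941*(-8410 + (-6308 + I*sqrt(10617))*(1/37433)) = 4941*(-8410 + (-76/451 + I*sqrt(10617)/37433)) = 4941*(-3792986/451 + I*sqrt(10617)/37433) = -18741143826/451 + 4941*I*sqrt(10617)/37433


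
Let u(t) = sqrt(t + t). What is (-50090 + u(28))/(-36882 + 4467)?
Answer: 10018/6483 - 2*sqrt(14)/32415 ≈ 1.5450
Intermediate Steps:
u(t) = sqrt(2)*sqrt(t) (u(t) = sqrt(2*t) = sqrt(2)*sqrt(t))
(-50090 + u(28))/(-36882 + 4467) = (-50090 + sqrt(2)*sqrt(28))/(-36882 + 4467) = (-50090 + sqrt(2)*(2*sqrt(7)))/(-32415) = (-50090 + 2*sqrt(14))*(-1/32415) = 10018/6483 - 2*sqrt(14)/32415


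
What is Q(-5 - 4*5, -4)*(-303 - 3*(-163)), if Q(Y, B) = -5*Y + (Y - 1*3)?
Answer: 18042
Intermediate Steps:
Q(Y, B) = -3 - 4*Y (Q(Y, B) = -5*Y + (Y - 3) = -5*Y + (-3 + Y) = -3 - 4*Y)
Q(-5 - 4*5, -4)*(-303 - 3*(-163)) = (-3 - 4*(-5 - 4*5))*(-303 - 3*(-163)) = (-3 - 4*(-5 - 20))*(-303 + 489) = (-3 - 4*(-25))*186 = (-3 + 100)*186 = 97*186 = 18042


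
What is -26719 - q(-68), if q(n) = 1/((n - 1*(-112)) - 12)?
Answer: -855009/32 ≈ -26719.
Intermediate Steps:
q(n) = 1/(100 + n) (q(n) = 1/((n + 112) - 12) = 1/((112 + n) - 12) = 1/(100 + n))
-26719 - q(-68) = -26719 - 1/(100 - 68) = -26719 - 1/32 = -855009/32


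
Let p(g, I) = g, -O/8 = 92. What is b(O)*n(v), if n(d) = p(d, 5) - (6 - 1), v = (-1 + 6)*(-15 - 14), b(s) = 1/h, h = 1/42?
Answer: -6300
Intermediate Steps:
O = -736 (O = -8*92 = -736)
h = 1/42 ≈ 0.023810
b(s) = 42 (b(s) = 1/(1/42) = 42)
v = -145 (v = 5*(-29) = -145)
n(d) = -5 + d (n(d) = d - (6 - 1) = d - 1*5 = d - 5 = -5 + d)
b(O)*n(v) = 42*(-5 - 145) = 42*(-150) = -6300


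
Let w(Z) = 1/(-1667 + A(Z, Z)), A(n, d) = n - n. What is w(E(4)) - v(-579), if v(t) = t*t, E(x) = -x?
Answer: -558846748/1667 ≈ -3.3524e+5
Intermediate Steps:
A(n, d) = 0
w(Z) = -1/1667 (w(Z) = 1/(-1667 + 0) = 1/(-1667) = -1/1667)
v(t) = t**2
w(E(4)) - v(-579) = -1/1667 - 1*(-579)**2 = -1/1667 - 1*335241 = -1/1667 - 335241 = -558846748/1667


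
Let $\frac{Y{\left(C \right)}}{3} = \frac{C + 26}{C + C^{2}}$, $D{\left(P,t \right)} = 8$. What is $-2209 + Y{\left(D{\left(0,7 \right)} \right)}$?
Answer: $- \frac{26491}{12} \approx -2207.6$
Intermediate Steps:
$Y{\left(C \right)} = \frac{3 \left(26 + C\right)}{C + C^{2}}$ ($Y{\left(C \right)} = 3 \frac{C + 26}{C + C^{2}} = 3 \frac{26 + C}{C + C^{2}} = \frac{3 \left(26 + C\right)}{C + C^{2}}$)
$-2209 + Y{\left(D{\left(0,7 \right)} \right)} = -2209 + \frac{3 \left(26 + 8\right)}{8 \left(1 + 8\right)} = -2209 + 3 \cdot \frac{1}{8} \cdot \frac{1}{9} \cdot 34 = -2209 + \frac{17}{12} = - \frac{26491}{12}$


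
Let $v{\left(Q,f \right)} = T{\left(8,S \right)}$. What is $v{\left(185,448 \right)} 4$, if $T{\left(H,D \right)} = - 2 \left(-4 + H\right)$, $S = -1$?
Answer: $-32$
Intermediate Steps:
$T{\left(H,D \right)} = 8 - 2 H$
$v{\left(Q,f \right)} = -8$ ($v{\left(Q,f \right)} = 8 - 16 = -8$)
$v{\left(185,448 \right)} 4 = \left(-8\right) 4 = -32$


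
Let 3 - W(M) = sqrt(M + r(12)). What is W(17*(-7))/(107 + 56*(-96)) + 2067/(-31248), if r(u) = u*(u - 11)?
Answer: -3661589/54881904 + I*sqrt(107)/5269 ≈ -0.066718 + 0.0019632*I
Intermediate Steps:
r(u) = u*(-11 + u)
W(M) = 3 - sqrt(12 + M) (W(M) = 3 - sqrt(M + 12*(-11 + 12)) = 3 - sqrt(M + 12*1) = 3 - sqrt(M + 12) = 3 - sqrt(12 + M))
W(17*(-7))/(107 + 56*(-96)) + 2067/(-31248) = (3 - sqrt(12 + 17*(-7)))/(107 + 56*(-96)) + 2067/(-31248) = (3 - sqrt(12 - 119))/(107 - 5376) + 2067*(-1/31248) = (3 - sqrt(-107))/(-5269) - 689/10416 = (3 - I*sqrt(107))*(-1/5269) - 689/10416 = (-3/5269 + I*sqrt(107)/5269) - 689/10416 = -3661589/54881904 + I*sqrt(107)/5269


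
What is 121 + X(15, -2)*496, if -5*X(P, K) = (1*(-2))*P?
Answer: 3097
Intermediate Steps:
X(P, K) = 2*P/5 (X(P, K) = -1*(-2)*P/5 = -(-2)*P/5 = 2*P/5)
121 + X(15, -2)*496 = 121 + ((⅖)*15)*496 = 121 + 6*496 = 121 + 2976 = 3097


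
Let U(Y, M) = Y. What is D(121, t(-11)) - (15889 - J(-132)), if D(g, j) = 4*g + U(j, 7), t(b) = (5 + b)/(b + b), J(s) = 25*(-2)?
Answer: -170002/11 ≈ -15455.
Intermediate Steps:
J(s) = -50
t(b) = (5 + b)/(2*b) (t(b) = (5 + b)/((2*b)) = (5 + b)*(1/(2*b)) = (5 + b)/(2*b))
D(g, j) = j + 4*g (D(g, j) = 4*g + j = j + 4*g)
D(121, t(-11)) - (15889 - J(-132)) = ((½)*(5 - 11)/(-11) + 4*121) - (15889 - 1*(-50)) = ((½)*(-1/11)*(-6) + 484) - (15889 + 50) = (3/11 + 484) - 1*15939 = 5327/11 - 15939 = -170002/11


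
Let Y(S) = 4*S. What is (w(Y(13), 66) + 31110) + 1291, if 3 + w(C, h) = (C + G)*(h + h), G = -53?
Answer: 32266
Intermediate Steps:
w(C, h) = -3 + 2*h*(-53 + C) (w(C, h) = -3 + (C - 53)*(h + h) = -3 + (-53 + C)*(2*h) = -3 + 2*h*(-53 + C))
(w(Y(13), 66) + 31110) + 1291 = ((-3 - 106*66 + 2*(4*13)*66) + 31110) + 1291 = ((-3 - 6996 + 2*52*66) + 31110) + 1291 = ((-3 - 6996 + 6864) + 31110) + 1291 = (-135 + 31110) + 1291 = 30975 + 1291 = 32266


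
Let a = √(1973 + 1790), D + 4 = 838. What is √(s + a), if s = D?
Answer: √(834 + √3763) ≈ 29.922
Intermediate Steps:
D = 834 (D = -4 + 838 = 834)
s = 834
a = √3763 ≈ 61.343
√(s + a) = √(834 + √3763)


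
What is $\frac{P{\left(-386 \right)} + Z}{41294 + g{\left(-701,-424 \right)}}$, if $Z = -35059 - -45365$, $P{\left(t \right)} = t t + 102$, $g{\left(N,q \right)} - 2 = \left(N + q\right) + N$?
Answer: $\frac{79702}{19735} \approx 4.0386$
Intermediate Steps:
$g{\left(N,q \right)} = 2 + q + 2 N$ ($g{\left(N,q \right)} = 2 + \left(\left(N + q\right) + N\right) = 2 + \left(q + 2 N\right) = 2 + q + 2 N$)
$P{\left(t \right)} = 102 + t^{2}$ ($P{\left(t \right)} = t^{2} + 102 = 102 + t^{2}$)
$Z = 10306$ ($Z = -35059 + 45365 = 10306$)
$\frac{P{\left(-386 \right)} + Z}{41294 + g{\left(-701,-424 \right)}} = \frac{\left(102 + \left(-386\right)^{2}\right) + 10306}{41294 + \left(2 - 424 + 2 \left(-701\right)\right)} = \frac{\left(102 + 148996\right) + 10306}{41294 - 1824} = \frac{149098 + 10306}{41294 - 1824} = \frac{159404}{39470} = 159404 \cdot \frac{1}{39470} = \frac{79702}{19735}$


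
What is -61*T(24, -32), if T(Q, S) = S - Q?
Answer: 3416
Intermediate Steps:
-61*T(24, -32) = -61*(-32 - 1*24) = -61*(-32 - 24) = -61*(-56) = 3416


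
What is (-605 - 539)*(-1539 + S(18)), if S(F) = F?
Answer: 1740024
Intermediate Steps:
(-605 - 539)*(-1539 + S(18)) = (-605 - 539)*(-1539 + 18) = -1144*(-1521) = 1740024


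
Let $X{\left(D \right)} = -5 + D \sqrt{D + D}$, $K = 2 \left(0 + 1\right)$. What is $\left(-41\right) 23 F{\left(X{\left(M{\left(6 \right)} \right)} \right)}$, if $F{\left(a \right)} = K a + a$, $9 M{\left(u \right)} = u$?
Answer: $14145 - \frac{3772 \sqrt{3}}{3} \approx 11967.0$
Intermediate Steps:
$K = 2$ ($K = 2 \cdot 1 = 2$)
$M{\left(u \right)} = \frac{u}{9}$
$X{\left(D \right)} = -5 + \sqrt{2} D^{\frac{3}{2}}$ ($X{\left(D \right)} = -5 + D \sqrt{2 D} = -5 + D \sqrt{2} \sqrt{D} = -5 + \sqrt{2} D^{\frac{3}{2}}$)
$F{\left(a \right)} = 3 a$ ($F{\left(a \right)} = 2 a + a = 3 a$)
$\left(-41\right) 23 F{\left(X{\left(M{\left(6 \right)} \right)} \right)} = \left(-41\right) 23 \cdot 3 \left(-5 + \sqrt{2} \left(\frac{1}{9} \cdot 6\right)^{\frac{3}{2}}\right) = - 943 \cdot 3 \left(-5 + \sqrt{2} \left(\frac{2}{3}\right)^{\frac{3}{2}}\right) = - 943 \cdot 3 \left(-5 + \sqrt{2} \frac{2 \sqrt{6}}{9}\right) = - 943 \cdot 3 \left(-5 + \frac{4 \sqrt{3}}{9}\right) = - 943 \left(-15 + \frac{4 \sqrt{3}}{3}\right) = 14145 - \frac{3772 \sqrt{3}}{3}$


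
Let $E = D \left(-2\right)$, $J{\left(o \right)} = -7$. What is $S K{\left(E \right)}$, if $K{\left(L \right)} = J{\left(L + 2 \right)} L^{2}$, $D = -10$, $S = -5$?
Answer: $14000$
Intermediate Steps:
$E = 20$ ($E = \left(-10\right) \left(-2\right) = 20$)
$K{\left(L \right)} = - 7 L^{2}$
$S K{\left(E \right)} = - 5 \left(- 7 \cdot 20^{2}\right) = - 5 \left(\left(-7\right) 400\right) = \left(-5\right) \left(-2800\right) = 14000$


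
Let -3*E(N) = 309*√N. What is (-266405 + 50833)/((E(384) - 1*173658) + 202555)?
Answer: -6229384084/830962753 - 177631328*√6/830962753 ≈ -8.0202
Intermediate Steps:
E(N) = -103*√N
(-266405 + 50833)/((E(384) - 1*173658) + 202555) = (-266405 + 50833)/((-824*√6 - 1*173658) + 202555) = -215572/((-824*√6 - 173658) + 202555) = -215572/((-173658 - 824*√6) + 202555) = -215572/(28897 - 824*√6)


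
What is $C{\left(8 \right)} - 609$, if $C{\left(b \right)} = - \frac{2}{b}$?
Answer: $- \frac{2437}{4} \approx -609.25$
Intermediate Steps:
$C{\left(8 \right)} - 609 = - \frac{2}{8} - 609 = \left(-2\right) \frac{1}{8} - 609 = - \frac{1}{4} - 609 = - \frac{2437}{4}$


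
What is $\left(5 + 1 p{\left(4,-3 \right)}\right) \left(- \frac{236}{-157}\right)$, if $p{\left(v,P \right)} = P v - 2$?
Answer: $- \frac{2124}{157} \approx -13.529$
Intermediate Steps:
$p{\left(v,P \right)} = -2 + P v$
$\left(5 + 1 p{\left(4,-3 \right)}\right) \left(- \frac{236}{-157}\right) = \left(5 + 1 \left(-2 - 12\right)\right) \left(- \frac{236}{-157}\right) = \left(5 + 1 \left(-2 - 12\right)\right) \left(\left(-236\right) \left(- \frac{1}{157}\right)\right) = \left(5 + 1 \left(-14\right)\right) \frac{236}{157} = \left(5 - 14\right) \frac{236}{157} = \left(-9\right) \frac{236}{157} = - \frac{2124}{157}$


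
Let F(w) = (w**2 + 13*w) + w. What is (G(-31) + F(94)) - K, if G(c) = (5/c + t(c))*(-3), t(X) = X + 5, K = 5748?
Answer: 138957/31 ≈ 4482.5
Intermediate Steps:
t(X) = 5 + X
F(w) = w**2 + 14*w
G(c) = -15 - 15/c - 3*c (G(c) = (5/c + (5 + c))*(-3) = (5 + c + 5/c)*(-3) = -15 - 15/c - 3*c)
(G(-31) + F(94)) - K = ((-15 - 15/(-31) - 3*(-31)) + 94*(14 + 94)) - 1*5748 = ((-15 - 15*(-1/31) + 93) + 94*108) - 5748 = ((-15 + 15/31 + 93) + 10152) - 5748 = (2433/31 + 10152) - 5748 = 317145/31 - 5748 = 138957/31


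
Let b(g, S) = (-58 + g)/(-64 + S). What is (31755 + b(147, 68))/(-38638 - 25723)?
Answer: -127109/257444 ≈ -0.49373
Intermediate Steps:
b(g, S) = (-58 + g)/(-64 + S)
(31755 + b(147, 68))/(-38638 - 25723) = (31755 + (-58 + 147)/(-64 + 68))/(-38638 - 25723) = (31755 + 89/4)/(-64361) = (31755 + (¼)*89)*(-1/64361) = (31755 + 89/4)*(-1/64361) = (127109/4)*(-1/64361) = -127109/257444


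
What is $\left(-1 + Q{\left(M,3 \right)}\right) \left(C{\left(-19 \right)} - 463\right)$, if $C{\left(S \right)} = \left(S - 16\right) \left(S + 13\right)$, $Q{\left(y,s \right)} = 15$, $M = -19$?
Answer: $-3542$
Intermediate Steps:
$C{\left(S \right)} = \left(-16 + S\right) \left(13 + S\right)$
$\left(-1 + Q{\left(M,3 \right)}\right) \left(C{\left(-19 \right)} - 463\right) = \left(-1 + 15\right) \left(\left(-208 + \left(-19\right)^{2} - -57\right) - 463\right) = 14 \left(\left(-208 + 361 + 57\right) - 463\right) = 14 \left(210 - 463\right) = 14 \left(-253\right) = -3542$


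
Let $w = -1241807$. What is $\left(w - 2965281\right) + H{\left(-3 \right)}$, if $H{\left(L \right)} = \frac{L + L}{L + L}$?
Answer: $-4207087$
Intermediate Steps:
$H{\left(L \right)} = 1$ ($H{\left(L \right)} = \frac{2 L}{2 L} = 2 L \frac{1}{2 L} = 1$)
$\left(w - 2965281\right) + H{\left(-3 \right)} = \left(-1241807 - 2965281\right) + 1 = -4207088 + 1 = -4207087$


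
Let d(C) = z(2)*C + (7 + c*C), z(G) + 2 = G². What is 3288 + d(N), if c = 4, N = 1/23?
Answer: 75791/23 ≈ 3295.3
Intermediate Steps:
N = 1/23 ≈ 0.043478
z(G) = -2 + G²
d(C) = 7 + 6*C (d(C) = (-2 + 2²)*C + (7 + 4*C) = (-2 + 4)*C + (7 + 4*C) = 2*C + (7 + 4*C) = 7 + 6*C)
3288 + d(N) = 3288 + (7 + 6*(1/23)) = 3288 + (7 + 6/23) = 3288 + 167/23 = 75791/23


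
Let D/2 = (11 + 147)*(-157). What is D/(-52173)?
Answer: 49612/52173 ≈ 0.95091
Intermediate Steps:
D = -49612 (D = 2*((11 + 147)*(-157)) = 2*(158*(-157)) = 2*(-24806) = -49612)
D/(-52173) = -49612/(-52173) = -49612*(-1/52173) = 49612/52173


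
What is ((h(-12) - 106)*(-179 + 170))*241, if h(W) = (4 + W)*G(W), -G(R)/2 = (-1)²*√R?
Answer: 229914 - 69408*I*√3 ≈ 2.2991e+5 - 1.2022e+5*I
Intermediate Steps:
G(R) = -2*√R (G(R) = -2*(-1)²*√R = -2*√R)
h(W) = -2*√W*(4 + W) (h(W) = (4 + W)*(-2*√W) = -2*√W*(4 + W))
((h(-12) - 106)*(-179 + 170))*241 = ((2*√(-12)*(-4 - 1*(-12)) - 106)*(-179 + 170))*241 = ((2*(2*I*√3)*(-4 + 12) - 106)*(-9))*241 = ((2*(2*I*√3)*8 - 106)*(-9))*241 = ((32*I*√3 - 106)*(-9))*241 = ((-106 + 32*I*√3)*(-9))*241 = (954 - 288*I*√3)*241 = 229914 - 69408*I*√3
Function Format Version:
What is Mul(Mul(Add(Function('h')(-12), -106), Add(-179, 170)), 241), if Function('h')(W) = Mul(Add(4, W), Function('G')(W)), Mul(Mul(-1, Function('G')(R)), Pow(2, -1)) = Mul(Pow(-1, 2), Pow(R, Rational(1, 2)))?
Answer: Add(229914, Mul(-69408, I, Pow(3, Rational(1, 2)))) ≈ Add(2.2991e+5, Mul(-1.2022e+5, I))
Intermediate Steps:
Function('G')(R) = Mul(-2, Pow(R, Rational(1, 2))) (Function('G')(R) = Mul(-2, Mul(Pow(-1, 2), Pow(R, Rational(1, 2)))) = Mul(-2, Mul(1, Pow(R, Rational(1, 2)))) = Mul(-2, Pow(R, Rational(1, 2))))
Function('h')(W) = Mul(-2, Pow(W, Rational(1, 2)), Add(4, W)) (Function('h')(W) = Mul(Add(4, W), Mul(-2, Pow(W, Rational(1, 2)))) = Mul(-2, Pow(W, Rational(1, 2)), Add(4, W)))
Mul(Mul(Add(Function('h')(-12), -106), Add(-179, 170)), 241) = Mul(Mul(Add(Mul(2, Pow(-12, Rational(1, 2)), Add(-4, Mul(-1, -12))), -106), Add(-179, 170)), 241) = Mul(Mul(Add(Mul(2, Mul(2, I, Pow(3, Rational(1, 2))), Add(-4, 12)), -106), -9), 241) = Mul(Mul(Add(Mul(2, Mul(2, I, Pow(3, Rational(1, 2))), 8), -106), -9), 241) = Mul(Mul(Add(Mul(32, I, Pow(3, Rational(1, 2))), -106), -9), 241) = Mul(Mul(Add(-106, Mul(32, I, Pow(3, Rational(1, 2)))), -9), 241) = Mul(Add(954, Mul(-288, I, Pow(3, Rational(1, 2)))), 241) = Add(229914, Mul(-69408, I, Pow(3, Rational(1, 2))))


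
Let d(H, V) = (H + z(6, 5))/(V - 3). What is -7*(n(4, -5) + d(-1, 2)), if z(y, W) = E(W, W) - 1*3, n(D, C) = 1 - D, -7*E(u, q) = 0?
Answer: -7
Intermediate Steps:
E(u, q) = 0 (E(u, q) = -⅐*0 = 0)
z(y, W) = -3 (z(y, W) = 0 - 1*3 = 0 - 3 = -3)
d(H, V) = (-3 + H)/(-3 + V) (d(H, V) = (H - 3)/(V - 3) = (-3 + H)/(-3 + V))
-7*(n(4, -5) + d(-1, 2)) = -7*((1 - 1*4) + (-3 - 1)/(-3 + 2)) = -7*((1 - 4) - 4/(-1)) = -7*(-3 - 1*(-4)) = -7*(-3 + 4) = -7*1 = -7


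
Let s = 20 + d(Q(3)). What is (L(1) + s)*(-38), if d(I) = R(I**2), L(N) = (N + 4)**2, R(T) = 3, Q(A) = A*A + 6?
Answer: -1824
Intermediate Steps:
Q(A) = 6 + A**2 (Q(A) = A**2 + 6 = 6 + A**2)
L(N) = (4 + N)**2
d(I) = 3
s = 23 (s = 20 + 3 = 23)
(L(1) + s)*(-38) = ((4 + 1)**2 + 23)*(-38) = (5**2 + 23)*(-38) = (25 + 23)*(-38) = 48*(-38) = -1824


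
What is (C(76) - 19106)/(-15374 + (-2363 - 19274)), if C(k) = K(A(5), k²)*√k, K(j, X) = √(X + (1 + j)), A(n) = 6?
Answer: 19106/37011 - 2*√109877/37011 ≈ 0.49831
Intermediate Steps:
K(j, X) = √(1 + X + j)
C(k) = √k*√(7 + k²) (C(k) = √(1 + k² + 6)*√k = √(7 + k²)*√k = √k*√(7 + k²))
(C(76) - 19106)/(-15374 + (-2363 - 19274)) = (√76*√(7 + 76²) - 19106)/(-15374 + (-2363 - 19274)) = ((2*√19)*√(7 + 5776) - 19106)/(-15374 - 21637) = ((2*√19)*√5783 - 19106)/(-37011) = (2*√109877 - 19106)*(-1/37011) = (-19106 + 2*√109877)*(-1/37011) = 19106/37011 - 2*√109877/37011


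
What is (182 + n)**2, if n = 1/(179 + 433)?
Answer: 12406618225/374544 ≈ 33125.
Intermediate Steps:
n = 1/612 ≈ 0.0016340
(182 + n)**2 = (182 + 1/612)**2 = (111385/612)**2 = 12406618225/374544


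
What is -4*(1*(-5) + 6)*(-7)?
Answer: 28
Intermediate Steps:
-4*(1*(-5) + 6)*(-7) = -4*(-5 + 6)*(-7) = -4*1*(-7) = -4*(-7) = 28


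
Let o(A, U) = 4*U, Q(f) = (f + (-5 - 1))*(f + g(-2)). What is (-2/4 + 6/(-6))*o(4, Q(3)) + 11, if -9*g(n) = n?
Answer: 69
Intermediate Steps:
g(n) = -n/9
Q(f) = (-6 + f)*(2/9 + f) (Q(f) = (f + (-5 - 1))*(f - ⅑*(-2)) = (f - 6)*(f + 2/9) = (-6 + f)*(2/9 + f))
(-2/4 + 6/(-6))*o(4, Q(3)) + 11 = (-2/4 + 6/(-6))*(4*(-4/3 + 3² - 52/9*3)) + 11 = (-2*¼ + 6*(-⅙))*(4*(-4/3 + 9 - 52/3)) + 11 = (-½ - 1)*(4*(-29/3)) + 11 = -3/2*(-116/3) + 11 = 58 + 11 = 69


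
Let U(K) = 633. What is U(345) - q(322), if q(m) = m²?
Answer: -103051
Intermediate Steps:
U(345) - q(322) = 633 - 1*322² = 633 - 1*103684 = 633 - 103684 = -103051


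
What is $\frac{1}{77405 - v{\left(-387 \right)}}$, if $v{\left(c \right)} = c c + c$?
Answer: $- \frac{1}{71977} \approx -1.3893 \cdot 10^{-5}$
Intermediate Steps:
$v{\left(c \right)} = c + c^{2}$ ($v{\left(c \right)} = c^{2} + c = c + c^{2}$)
$\frac{1}{77405 - v{\left(-387 \right)}} = \frac{1}{77405 - - 387 \left(1 - 387\right)} = \frac{1}{77405 - \left(-387\right) \left(-386\right)} = \frac{1}{77405 - 149382} = \frac{1}{-71977} = - \frac{1}{71977}$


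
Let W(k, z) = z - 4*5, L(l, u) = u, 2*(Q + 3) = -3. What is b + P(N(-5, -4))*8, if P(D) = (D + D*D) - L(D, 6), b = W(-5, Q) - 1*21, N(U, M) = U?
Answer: 133/2 ≈ 66.500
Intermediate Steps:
Q = -9/2 (Q = -3 + (½)*(-3) = -3 - 3/2 = -9/2 ≈ -4.5000)
W(k, z) = -20 + z (W(k, z) = z - 20 = -20 + z)
b = -91/2 (b = (-20 - 9/2) - 1*21 = -49/2 - 21 = -91/2 ≈ -45.500)
P(D) = -6 + D + D² (P(D) = (D + D*D) - 1*6 = (D + D²) - 6 = -6 + D + D²)
b + P(N(-5, -4))*8 = -91/2 + (-6 - 5 + (-5)²)*8 = -91/2 + (-6 - 5 + 25)*8 = -91/2 + 14*8 = -91/2 + 112 = 133/2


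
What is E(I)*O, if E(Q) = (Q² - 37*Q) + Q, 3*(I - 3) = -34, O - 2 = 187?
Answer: 69825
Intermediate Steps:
O = 189 (O = 2 + 187 = 189)
I = -25/3 (I = 3 + (⅓)*(-34) = 3 - 34/3 = -25/3 ≈ -8.3333)
E(Q) = Q² - 36*Q
E(I)*O = -25*(-36 - 25/3)/3*189 = -25/3*(-133/3)*189 = (3325/9)*189 = 69825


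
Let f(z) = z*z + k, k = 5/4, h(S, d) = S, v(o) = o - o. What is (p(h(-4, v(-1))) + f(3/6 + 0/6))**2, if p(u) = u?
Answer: 25/4 ≈ 6.2500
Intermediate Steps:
v(o) = 0
k = 5/4 (k = 5*(1/4) = 5/4 ≈ 1.2500)
f(z) = 5/4 + z**2 (f(z) = z*z + 5/4 = z**2 + 5/4 = 5/4 + z**2)
(p(h(-4, v(-1))) + f(3/6 + 0/6))**2 = (-4 + (5/4 + (3/6 + 0/6)**2))**2 = (-4 + (5/4 + (3*(1/6) + 0*(1/6))**2))**2 = (-4 + (5/4 + (1/2 + 0)**2))**2 = (-4 + (5/4 + (1/2)**2))**2 = (-4 + (5/4 + 1/4))**2 = (-4 + 3/2)**2 = (-5/2)**2 = 25/4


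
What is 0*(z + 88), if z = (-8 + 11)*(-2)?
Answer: 0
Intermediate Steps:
z = -6 (z = 3*(-2) = -6)
0*(z + 88) = 0*(-6 + 88) = 0*82 = 0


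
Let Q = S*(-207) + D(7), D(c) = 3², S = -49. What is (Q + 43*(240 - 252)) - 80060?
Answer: -70424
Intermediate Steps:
D(c) = 9
Q = 10152 (Q = -49*(-207) + 9 = 10143 + 9 = 10152)
(Q + 43*(240 - 252)) - 80060 = (10152 + 43*(240 - 252)) - 80060 = (10152 + 43*(-12)) - 80060 = (10152 - 516) - 80060 = 9636 - 80060 = -70424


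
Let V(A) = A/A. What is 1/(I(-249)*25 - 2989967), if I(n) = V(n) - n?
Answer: -1/2983717 ≈ -3.3515e-7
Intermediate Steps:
V(A) = 1
I(n) = 1 - n
1/(I(-249)*25 - 2989967) = 1/((1 - 1*(-249))*25 - 2989967) = 1/((1 + 249)*25 - 2989967) = 1/(250*25 - 2989967) = 1/(6250 - 2989967) = 1/(-2983717) = -1/2983717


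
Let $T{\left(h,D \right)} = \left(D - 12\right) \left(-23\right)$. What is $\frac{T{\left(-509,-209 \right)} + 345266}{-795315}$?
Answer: $- \frac{116783}{265105} \approx -0.44052$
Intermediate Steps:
$T{\left(h,D \right)} = 276 - 23 D$ ($T{\left(h,D \right)} = \left(-12 + D\right) \left(-23\right) = 276 - 23 D$)
$\frac{T{\left(-509,-209 \right)} + 345266}{-795315} = \frac{\left(276 - -4807\right) + 345266}{-795315} = \left(\left(276 + 4807\right) + 345266\right) \left(- \frac{1}{795315}\right) = \left(5083 + 345266\right) \left(- \frac{1}{795315}\right) = 350349 \left(- \frac{1}{795315}\right) = - \frac{116783}{265105}$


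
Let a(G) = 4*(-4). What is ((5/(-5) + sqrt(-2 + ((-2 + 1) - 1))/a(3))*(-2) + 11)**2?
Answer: (52 + I)**2/16 ≈ 168.94 + 6.5*I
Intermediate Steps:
a(G) = -16
((5/(-5) + sqrt(-2 + ((-2 + 1) - 1))/a(3))*(-2) + 11)**2 = ((5/(-5) + sqrt(-2 + ((-2 + 1) - 1))/(-16))*(-2) + 11)**2 = ((5*(-1/5) + sqrt(-2 + (-1 - 1))*(-1/16))*(-2) + 11)**2 = ((-1 + sqrt(-2 - 2)*(-1/16))*(-2) + 11)**2 = ((-1 + sqrt(-4)*(-1/16))*(-2) + 11)**2 = ((-1 + (2*I)*(-1/16))*(-2) + 11)**2 = ((-1 - I/8)*(-2) + 11)**2 = ((2 + I/4) + 11)**2 = (13 + I/4)**2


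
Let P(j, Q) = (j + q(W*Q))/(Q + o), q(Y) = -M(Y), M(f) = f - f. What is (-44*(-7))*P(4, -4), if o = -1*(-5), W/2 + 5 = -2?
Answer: 1232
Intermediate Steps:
W = -14 (W = -10 + 2*(-2) = -10 - 4 = -14)
M(f) = 0
q(Y) = 0 (q(Y) = -1*0 = 0)
o = 5
P(j, Q) = j/(5 + Q) (P(j, Q) = (j + 0)/(Q + 5) = j/(5 + Q))
(-44*(-7))*P(4, -4) = (-44*(-7))*(4/(5 - 4)) = 308*(4/1) = 308*(4*1) = 308*4 = 1232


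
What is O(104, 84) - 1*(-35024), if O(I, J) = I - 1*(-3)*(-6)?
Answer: 35110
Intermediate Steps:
O(I, J) = -18 + I (O(I, J) = I + 3*(-6) = I - 18 = -18 + I)
O(104, 84) - 1*(-35024) = (-18 + 104) - 1*(-35024) = 86 + 35024 = 35110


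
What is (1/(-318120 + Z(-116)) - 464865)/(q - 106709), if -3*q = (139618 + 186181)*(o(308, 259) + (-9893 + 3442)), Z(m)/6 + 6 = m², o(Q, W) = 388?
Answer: -110368248301/156301437479400 ≈ -0.00070612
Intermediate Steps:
Z(m) = -36 + 6*m²
q = 658439779 (q = -(139618 + 186181)*(388 + (-9893 + 3442))/3 = -325799*(388 - 6451)/3 = -325799*(-6063)/3 = -⅓*(-1975319337) = 658439779)
(1/(-318120 + Z(-116)) - 464865)/(q - 106709) = (1/(-318120 + (-36 + 6*(-116)²)) - 464865)/(658439779 - 106709) = (1/(-318120 + (-36 + 6*13456)) - 464865)/658333070 = (1/(-318120 + (-36 + 80736)) - 464865)*(1/658333070) = (1/(-318120 + 80700) - 464865)*(1/658333070) = (1/(-237420) - 464865)*(1/658333070) = (-1/237420 - 464865)*(1/658333070) = -110368248301/237420*1/658333070 = -110368248301/156301437479400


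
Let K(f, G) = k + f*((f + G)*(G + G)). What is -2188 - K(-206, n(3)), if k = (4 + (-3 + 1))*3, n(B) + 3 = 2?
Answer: 83090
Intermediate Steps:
n(B) = -1 (n(B) = -3 + 2 = -1)
k = 6 (k = (4 - 2)*3 = 2*3 = 6)
K(f, G) = 6 + 2*G*f*(G + f) (K(f, G) = 6 + f*((f + G)*(G + G)) = 6 + f*((G + f)*(2*G)) = 6 + f*(2*G*(G + f)) = 6 + 2*G*f*(G + f))
-2188 - K(-206, n(3)) = -2188 - (6 + 2*(-1)*(-206)² + 2*(-206)*(-1)²) = -2188 - (6 + 2*(-1)*42436 + 2*(-206)*1) = -2188 - (6 - 84872 - 412) = -2188 - 1*(-85278) = -2188 + 85278 = 83090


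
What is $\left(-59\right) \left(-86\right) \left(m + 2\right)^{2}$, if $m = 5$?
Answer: $248626$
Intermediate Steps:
$\left(-59\right) \left(-86\right) \left(m + 2\right)^{2} = \left(-59\right) \left(-86\right) \left(5 + 2\right)^{2} = 5074 \cdot 7^{2} = 5074 \cdot 49 = 248626$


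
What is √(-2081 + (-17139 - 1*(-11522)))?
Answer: I*√7698 ≈ 87.738*I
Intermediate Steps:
√(-2081 + (-17139 - 1*(-11522))) = √(-2081 + (-17139 + 11522)) = √(-2081 - 5617) = √(-7698) = I*√7698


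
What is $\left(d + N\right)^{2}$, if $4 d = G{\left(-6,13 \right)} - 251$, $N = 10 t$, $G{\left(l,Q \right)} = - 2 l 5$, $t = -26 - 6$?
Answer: $\frac{2163841}{16} \approx 1.3524 \cdot 10^{5}$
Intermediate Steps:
$t = -32$
$G{\left(l,Q \right)} = - 10 l$
$N = -320$ ($N = 10 \left(-32\right) = -320$)
$d = - \frac{191}{4}$ ($d = \frac{\left(-10\right) \left(-6\right) - 251}{4} = \frac{60 - 251}{4} = \frac{1}{4} \left(-191\right) = - \frac{191}{4} \approx -47.75$)
$\left(d + N\right)^{2} = \left(- \frac{191}{4} - 320\right)^{2} = \left(- \frac{1471}{4}\right)^{2} = \frac{2163841}{16}$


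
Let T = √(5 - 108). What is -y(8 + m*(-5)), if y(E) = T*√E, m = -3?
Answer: -I*√2369 ≈ -48.672*I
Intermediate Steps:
T = I*√103 (T = √(-103) = I*√103 ≈ 10.149*I)
y(E) = I*√103*√E (y(E) = (I*√103)*√E = I*√103*√E)
-y(8 + m*(-5)) = -I*√103*√(8 - 3*(-5)) = -I*√103*√(8 + 15) = -I*√103*√23 = -I*√2369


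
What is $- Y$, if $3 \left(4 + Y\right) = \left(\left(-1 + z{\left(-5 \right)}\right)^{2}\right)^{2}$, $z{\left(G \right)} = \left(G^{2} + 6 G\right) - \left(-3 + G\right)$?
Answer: $- \frac{4}{3} \approx -1.3333$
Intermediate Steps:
$z{\left(G \right)} = 3 + G^{2} + 5 G$
$Y = \frac{4}{3}$ ($Y = -4 + \frac{\left(\left(-1 + \left(3 + \left(-5\right)^{2} + 5 \left(-5\right)\right)\right)^{2}\right)^{2}}{3} = -4 + \frac{\left(\left(-1 + \left(3 + 25 - 25\right)\right)^{2}\right)^{2}}{3} = -4 + \frac{\left(\left(-1 + 3\right)^{2}\right)^{2}}{3} = -4 + \frac{\left(2^{2}\right)^{2}}{3} = -4 + \frac{4^{2}}{3} = -4 + \frac{1}{3} \cdot 16 = -4 + \frac{16}{3} = \frac{4}{3} \approx 1.3333$)
$- Y = \left(-1\right) \frac{4}{3} = - \frac{4}{3}$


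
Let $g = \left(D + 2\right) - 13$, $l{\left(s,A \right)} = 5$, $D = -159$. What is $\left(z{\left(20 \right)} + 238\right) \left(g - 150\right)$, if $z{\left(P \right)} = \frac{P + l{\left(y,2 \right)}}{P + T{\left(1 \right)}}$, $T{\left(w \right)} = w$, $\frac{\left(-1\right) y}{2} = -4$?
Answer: $- \frac{1607360}{21} \approx -76541.0$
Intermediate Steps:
$y = 8$ ($y = \left(-2\right) \left(-4\right) = 8$)
$g = -170$ ($g = \left(-159 + 2\right) - 13 = -157 - 13 = -170$)
$z{\left(P \right)} = \frac{5 + P}{1 + P}$ ($z{\left(P \right)} = \frac{P + 5}{P + 1} = \frac{5 + P}{1 + P}$)
$\left(z{\left(20 \right)} + 238\right) \left(g - 150\right) = \left(\frac{5 + 20}{1 + 20} + 238\right) \left(-170 - 150\right) = \left(\frac{1}{21} \cdot 25 + 238\right) \left(-320\right) = \left(\frac{25}{21} + 238\right) \left(-320\right) = \frac{5023}{21} \left(-320\right) = - \frac{1607360}{21}$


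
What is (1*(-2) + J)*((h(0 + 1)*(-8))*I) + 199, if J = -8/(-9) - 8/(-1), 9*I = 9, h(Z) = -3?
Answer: 1093/3 ≈ 364.33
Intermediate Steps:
I = 1 (I = (⅑)*9 = 1)
J = 80/9 (J = -8*(-⅑) - 8*(-1) = 8/9 + 8 = 80/9 ≈ 8.8889)
(1*(-2) + J)*((h(0 + 1)*(-8))*I) + 199 = (1*(-2) + 80/9)*(-3*(-8)*1) + 199 = (-2 + 80/9)*(24*1) + 199 = (62/9)*24 + 199 = 496/3 + 199 = 1093/3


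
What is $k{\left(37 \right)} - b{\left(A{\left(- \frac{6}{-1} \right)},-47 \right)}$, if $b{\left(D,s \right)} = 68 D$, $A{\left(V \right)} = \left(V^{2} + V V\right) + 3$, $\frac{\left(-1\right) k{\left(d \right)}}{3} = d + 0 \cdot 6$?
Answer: $-5211$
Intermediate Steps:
$k{\left(d \right)} = - 3 d$ ($k{\left(d \right)} = - 3 \left(d + 0 \cdot 6\right) = - 3 \left(d + 0\right) = - 3 d$)
$A{\left(V \right)} = 3 + 2 V^{2}$ ($A{\left(V \right)} = \left(V^{2} + V^{2}\right) + 3 = 2 V^{2} + 3 = 3 + 2 V^{2}$)
$k{\left(37 \right)} - b{\left(A{\left(- \frac{6}{-1} \right)},-47 \right)} = \left(-3\right) 37 - 68 \left(3 + 2 \left(- \frac{6}{-1}\right)^{2}\right) = -111 - 68 \left(3 + 2 \left(\left(-6\right) \left(-1\right)\right)^{2}\right) = -111 - 68 \left(3 + 2 \cdot 6^{2}\right) = -111 - 68 \left(3 + 2 \cdot 36\right) = -111 - 68 \left(3 + 72\right) = -111 - 68 \cdot 75 = -111 - 5100 = -5211$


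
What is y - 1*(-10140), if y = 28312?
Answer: 38452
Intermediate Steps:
y - 1*(-10140) = 28312 - 1*(-10140) = 28312 + 10140 = 38452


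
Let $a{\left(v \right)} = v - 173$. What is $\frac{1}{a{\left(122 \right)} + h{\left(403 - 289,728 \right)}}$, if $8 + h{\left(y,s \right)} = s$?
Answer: $\frac{1}{669} \approx 0.0014948$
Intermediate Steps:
$h{\left(y,s \right)} = -8 + s$
$a{\left(v \right)} = -173 + v$ ($a{\left(v \right)} = v - 173 = -173 + v$)
$\frac{1}{a{\left(122 \right)} + h{\left(403 - 289,728 \right)}} = \frac{1}{\left(-173 + 122\right) + \left(-8 + 728\right)} = \frac{1}{-51 + 720} = \frac{1}{669}$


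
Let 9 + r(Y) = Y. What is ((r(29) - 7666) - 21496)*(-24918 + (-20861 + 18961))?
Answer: 781530156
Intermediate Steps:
r(Y) = -9 + Y
((r(29) - 7666) - 21496)*(-24918 + (-20861 + 18961)) = (((-9 + 29) - 7666) - 21496)*(-24918 + (-20861 + 18961)) = ((20 - 7666) - 21496)*(-24918 - 1900) = (-7646 - 21496)*(-26818) = -29142*(-26818) = 781530156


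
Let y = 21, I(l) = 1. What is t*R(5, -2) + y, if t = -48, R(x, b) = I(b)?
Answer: -27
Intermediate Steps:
R(x, b) = 1
t*R(5, -2) + y = -48*1 + 21 = -48 + 21 = -27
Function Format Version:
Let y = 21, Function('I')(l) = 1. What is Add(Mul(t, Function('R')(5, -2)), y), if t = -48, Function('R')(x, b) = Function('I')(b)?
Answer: -27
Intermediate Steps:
Function('R')(x, b) = 1
Add(Mul(t, Function('R')(5, -2)), y) = Add(Mul(-48, 1), 21) = Add(-48, 21) = -27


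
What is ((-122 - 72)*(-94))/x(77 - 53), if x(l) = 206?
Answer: 9118/103 ≈ 88.524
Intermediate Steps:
((-122 - 72)*(-94))/x(77 - 53) = ((-122 - 72)*(-94))/206 = -194*(-94)*(1/206) = 18236*(1/206) = 9118/103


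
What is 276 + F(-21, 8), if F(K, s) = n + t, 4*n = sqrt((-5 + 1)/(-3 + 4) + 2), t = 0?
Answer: 276 + I*sqrt(2)/4 ≈ 276.0 + 0.35355*I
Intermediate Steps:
n = I*sqrt(2)/4 (n = sqrt((-5 + 1)/(-3 + 4) + 2)/4 = sqrt(-4/1 + 2)/4 = sqrt(-4*1 + 2)/4 = sqrt(-4 + 2)/4 = sqrt(-2)/4 = (I*sqrt(2))/4 = I*sqrt(2)/4 ≈ 0.35355*I)
F(K, s) = I*sqrt(2)/4 (F(K, s) = I*sqrt(2)/4 + 0 = I*sqrt(2)/4)
276 + F(-21, 8) = 276 + I*sqrt(2)/4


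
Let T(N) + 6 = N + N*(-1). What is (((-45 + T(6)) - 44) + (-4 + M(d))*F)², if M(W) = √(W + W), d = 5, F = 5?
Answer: 13475 - 1150*√10 ≈ 9838.4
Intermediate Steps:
T(N) = -6 (T(N) = -6 + (N + N*(-1)) = -6 + (N - N) = -6 + 0 = -6)
M(W) = √2*√W (M(W) = √(2*W) = √2*√W)
(((-45 + T(6)) - 44) + (-4 + M(d))*F)² = (((-45 - 6) - 44) + (-4 + √2*√5)*5)² = ((-51 - 44) + (-4 + √10)*5)² = (-95 + (-20 + 5*√10))² = (-115 + 5*√10)²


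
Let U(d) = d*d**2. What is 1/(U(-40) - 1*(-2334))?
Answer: -1/61666 ≈ -1.6216e-5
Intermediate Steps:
U(d) = d**3
1/(U(-40) - 1*(-2334)) = 1/((-40)**3 - 1*(-2334)) = 1/(-64000 + 2334) = 1/(-61666) = -1/61666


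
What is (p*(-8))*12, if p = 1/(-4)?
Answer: 24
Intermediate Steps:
p = -1/4 ≈ -0.25000
(p*(-8))*12 = -1/4*(-8)*12 = 2*12 = 24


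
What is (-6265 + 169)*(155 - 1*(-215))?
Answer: -2255520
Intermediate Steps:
(-6265 + 169)*(155 - 1*(-215)) = -6096*(155 + 215) = -6096*370 = -2255520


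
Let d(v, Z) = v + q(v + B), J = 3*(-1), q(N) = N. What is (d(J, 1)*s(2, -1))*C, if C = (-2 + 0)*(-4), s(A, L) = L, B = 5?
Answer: 8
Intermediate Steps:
J = -3
C = 8 (C = -2*(-4) = 8)
d(v, Z) = 5 + 2*v (d(v, Z) = v + (v + 5) = v + (5 + v) = 5 + 2*v)
(d(J, 1)*s(2, -1))*C = ((5 + 2*(-3))*(-1))*8 = ((5 - 6)*(-1))*8 = -1*(-1)*8 = 1*8 = 8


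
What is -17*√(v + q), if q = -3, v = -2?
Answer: -17*I*√5 ≈ -38.013*I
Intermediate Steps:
-17*√(v + q) = -17*√(-2 - 3) = -17*I*√5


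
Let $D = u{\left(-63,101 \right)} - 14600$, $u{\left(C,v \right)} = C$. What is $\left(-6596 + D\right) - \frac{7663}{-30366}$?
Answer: $- \frac{645543131}{30366} \approx -21259.0$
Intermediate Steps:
$D = -14663$ ($D = -63 - 14600 = -14663$)
$\left(-6596 + D\right) - \frac{7663}{-30366} = \left(-6596 - 14663\right) - \frac{7663}{-30366} = -21259 - - \frac{7663}{30366} = -21259 + \frac{7663}{30366} = - \frac{645543131}{30366}$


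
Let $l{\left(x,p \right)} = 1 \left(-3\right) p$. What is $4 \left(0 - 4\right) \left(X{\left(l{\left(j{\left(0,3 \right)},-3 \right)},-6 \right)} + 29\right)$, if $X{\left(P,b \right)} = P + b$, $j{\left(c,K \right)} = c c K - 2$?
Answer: $-512$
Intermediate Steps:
$j{\left(c,K \right)} = -2 + K c^{2}$ ($j{\left(c,K \right)} = c^{2} K - 2 = K c^{2} - 2 = -2 + K c^{2}$)
$l{\left(x,p \right)} = - 3 p$
$4 \left(0 - 4\right) \left(X{\left(l{\left(j{\left(0,3 \right)},-3 \right)},-6 \right)} + 29\right) = 4 \left(0 - 4\right) \left(\left(\left(-3\right) \left(-3\right) - 6\right) + 29\right) = 4 \left(-4\right) \left(\left(9 - 6\right) + 29\right) = - 16 \left(3 + 29\right) = \left(-16\right) 32 = -512$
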